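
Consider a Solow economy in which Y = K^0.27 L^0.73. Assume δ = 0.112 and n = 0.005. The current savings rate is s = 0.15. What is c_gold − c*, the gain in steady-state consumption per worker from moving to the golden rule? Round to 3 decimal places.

Δc ≈ 0.063

Break-even investment rate: n + δ = 0.005 + 0.112 = 0.117.
Current steady state (s = 0.15): k* = (0.15/0.117)^(1/0.73) ≈ 1.4055, y* = 1.4055^0.27 ≈ 1.0963, c* = (1−0.15)·1.0963 ≈ 0.9318.
Golden rule sets MPK = n+δ: 0.27·k^(0.27−1) = 0.117, so k_gold = (0.27/0.117)^(1/0.73) ≈ 3.1442.
y_gold = 3.1442^0.27 ≈ 1.3625, c_gold = y_gold − 0.117·k_gold ≈ 0.9946.
Gain: Δc = 0.9946 − 0.9318 ≈ 0.0628.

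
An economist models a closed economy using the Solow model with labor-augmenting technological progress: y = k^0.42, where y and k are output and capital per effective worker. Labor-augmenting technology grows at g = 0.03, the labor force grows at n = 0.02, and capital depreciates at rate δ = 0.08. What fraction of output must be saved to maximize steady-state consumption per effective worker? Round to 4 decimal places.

The effective depreciation rate is n + g + δ = 0.02 + 0.03 + 0.08 = 0.13.
At the golden rule MPK = n+g+δ, and in any Cobb-Douglas steady state s = (n+g+δ)·k/y = MPK·k/y = capital's share 0.42.

s_gold = 0.4200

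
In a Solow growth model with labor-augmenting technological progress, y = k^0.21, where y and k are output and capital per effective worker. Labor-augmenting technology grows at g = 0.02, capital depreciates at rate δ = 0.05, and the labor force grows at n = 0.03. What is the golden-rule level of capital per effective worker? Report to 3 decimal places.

Break-even investment rate: n + g + δ = 0.03 + 0.02 + 0.05 = 0.1.
Setting f'(k) = n+g+δ gives 0.21·k^(0.21−1) = 0.1, hence k_gold = (0.21/0.1)^(1/0.79) ≈ 2.5578.

k_gold ≈ 2.558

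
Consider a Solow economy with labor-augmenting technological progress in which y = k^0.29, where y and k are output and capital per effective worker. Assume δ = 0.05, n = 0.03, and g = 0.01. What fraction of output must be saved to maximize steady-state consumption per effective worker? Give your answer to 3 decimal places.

s_gold = 0.290

The effective depreciation rate is n + g + δ = 0.03 + 0.01 + 0.05 = 0.09.
At the golden rule MPK = n+g+δ, and in any Cobb-Douglas steady state s = (n+g+δ)·k/y = MPK·k/y = capital's share 0.29.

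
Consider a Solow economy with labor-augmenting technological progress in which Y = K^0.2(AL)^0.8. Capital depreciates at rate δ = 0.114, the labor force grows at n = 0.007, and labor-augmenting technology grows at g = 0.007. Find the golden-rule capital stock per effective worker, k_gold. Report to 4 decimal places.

Capital per effective worker breaks even when investment replaces (n + g + δ)·k; here n + g + δ = 0.128.
Maximizing c = f(k) − (n+g+δ)·k gives f'(k) = n+g+δ, i.e. 0.2·k^(0.2−1) = 0.128, so k_gold = (0.2/0.128)^(1/0.8) ≈ 1.7469.

k_gold ≈ 1.7469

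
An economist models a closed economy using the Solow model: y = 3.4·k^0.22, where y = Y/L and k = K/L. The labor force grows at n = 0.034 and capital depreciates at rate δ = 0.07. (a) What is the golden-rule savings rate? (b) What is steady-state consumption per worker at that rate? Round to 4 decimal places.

(a) s_gold = 0.2200; (b) c_gold ≈ 4.6265

Capital per worker breaks even when investment replaces (n + δ)·k; here n + δ = 0.104.
For Cobb-Douglas, s_gold equals capital's share: s_gold = 0.22.
Golden rule sets MPK = n+δ: 0.22·3.4·k^(0.22−1) = 0.104, so k_gold = (0.22·3.4/0.104)^(1/0.78) ≈ 12.5473.
y_gold = 3.4·12.5473^0.22 ≈ 5.9314; c_gold = (1−0.22)·y_gold ≈ 4.6265.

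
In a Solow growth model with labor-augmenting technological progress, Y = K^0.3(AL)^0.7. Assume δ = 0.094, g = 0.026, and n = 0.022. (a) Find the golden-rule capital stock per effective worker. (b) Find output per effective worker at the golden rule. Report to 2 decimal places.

(a) k_gold ≈ 2.91; (b) y_gold ≈ 1.38

The effective depreciation rate is n + g + δ = 0.022 + 0.026 + 0.094 = 0.142.
Setting f'(k) = n+g+δ gives 0.3·k^(0.3−1) = 0.142, hence k_gold = (0.3/0.142)^(1/0.7) ≈ 2.9110.
y_gold = 2.9110^0.3 ≈ 1.3779.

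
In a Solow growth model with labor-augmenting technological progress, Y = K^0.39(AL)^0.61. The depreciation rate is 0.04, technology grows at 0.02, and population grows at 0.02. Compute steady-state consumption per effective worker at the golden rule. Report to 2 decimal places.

The effective depreciation rate is n + g + δ = 0.02 + 0.02 + 0.04 = 0.08.
Golden rule sets MPK = n+g+δ: 0.39·k^(0.39−1) = 0.08, so k_gold = (0.39/0.08)^(1/0.61) ≈ 13.4223.
y_gold = 13.4223^0.39 ≈ 2.7533.
c_gold = y_gold − (n+g+δ)·k_gold = 2.7533 − 0.08·13.4223 ≈ 1.6795.

c_gold ≈ 1.68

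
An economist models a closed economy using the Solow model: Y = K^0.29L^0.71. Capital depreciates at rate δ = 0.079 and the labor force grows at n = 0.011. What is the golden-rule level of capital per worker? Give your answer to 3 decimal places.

k_gold ≈ 5.197

Capital per worker breaks even when investment replaces (n + δ)·k; here n + δ = 0.09.
Golden rule sets MPK = n+δ: 0.29·k^(0.29−1) = 0.09, so k_gold = (0.29/0.09)^(1/0.71) ≈ 5.1965.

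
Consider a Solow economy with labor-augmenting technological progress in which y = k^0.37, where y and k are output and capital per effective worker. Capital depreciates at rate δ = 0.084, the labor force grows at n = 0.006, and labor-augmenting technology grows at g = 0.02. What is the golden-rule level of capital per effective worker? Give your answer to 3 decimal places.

k_gold ≈ 6.858

Capital per effective worker breaks even when investment replaces (n + g + δ)·k; here n + g + δ = 0.11.
Golden rule sets MPK = n+g+δ: 0.37·k^(0.37−1) = 0.11, so k_gold = (0.37/0.11)^(1/0.63) ≈ 6.8581.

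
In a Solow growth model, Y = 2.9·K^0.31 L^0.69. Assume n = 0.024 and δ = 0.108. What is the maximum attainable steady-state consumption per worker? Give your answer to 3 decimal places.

Capital per worker breaks even when investment replaces (n + δ)·k; here n + δ = 0.132.
Maximizing c = f(k) − (n+δ)·k gives f'(k) = n+δ, i.e. 0.31·2.9·k^(0.31−1) = 0.132, so k_gold = (0.31·2.9/0.132)^(1/0.69) ≈ 16.1256.
y_gold = 2.9·16.1256^0.31 ≈ 6.8664.
c_gold = y_gold − (n+δ)·k_gold = 6.8664 − 0.132·16.1256 ≈ 4.7378.

c_gold ≈ 4.738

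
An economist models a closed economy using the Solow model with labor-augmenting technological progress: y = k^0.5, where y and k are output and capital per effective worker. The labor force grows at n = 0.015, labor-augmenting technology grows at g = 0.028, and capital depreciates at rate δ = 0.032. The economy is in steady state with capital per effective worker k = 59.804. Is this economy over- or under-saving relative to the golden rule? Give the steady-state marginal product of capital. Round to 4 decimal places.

over-saving; MPK ≈ 0.0647

Capital per effective worker breaks even when investment replaces (n + g + δ)·k; here n + g + δ = 0.075.
MPK = 0.5·k^(0.5−1) = 0.5·59.804^(-0.5) ≈ 0.0647.
MPK < 0.075, so the economy is dynamically inefficient (over-saving).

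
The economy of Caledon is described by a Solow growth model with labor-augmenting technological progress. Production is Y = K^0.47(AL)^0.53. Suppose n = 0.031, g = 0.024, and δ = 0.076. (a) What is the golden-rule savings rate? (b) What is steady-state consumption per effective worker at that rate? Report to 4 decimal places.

(a) s_gold = 0.4700; (b) c_gold ≈ 1.6455

n + g + δ = 0.031 + 0.024 + 0.076 = 0.131.
For Cobb-Douglas, s_gold equals capital's share: s_gold = 0.47.
Golden rule sets MPK = n+g+δ: 0.47·k^(0.47−1) = 0.131, so k_gold = (0.47/0.131)^(1/0.53) ≈ 11.1389.
y_gold = 11.1389^0.47 ≈ 3.1047; c_gold = (1−0.47)·y_gold ≈ 1.6455.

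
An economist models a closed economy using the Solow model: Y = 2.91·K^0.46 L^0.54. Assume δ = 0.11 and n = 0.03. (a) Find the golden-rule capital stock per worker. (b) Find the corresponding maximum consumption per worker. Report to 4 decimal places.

(a) k_gold ≈ 65.4309; (b) c_gold ≈ 10.7534

Break-even investment rate: n + δ = 0.03 + 0.11 = 0.14.
Maximizing c = f(k) − (n+δ)·k gives f'(k) = n+δ, i.e. 0.46·2.91·k^(0.46−1) = 0.14, so k_gold = (0.46·2.91/0.14)^(1/0.54) ≈ 65.4309.
y_gold = 2.91·65.4309^0.46 ≈ 19.9138; c_gold = y_gold − 0.14·k_gold ≈ 10.7534.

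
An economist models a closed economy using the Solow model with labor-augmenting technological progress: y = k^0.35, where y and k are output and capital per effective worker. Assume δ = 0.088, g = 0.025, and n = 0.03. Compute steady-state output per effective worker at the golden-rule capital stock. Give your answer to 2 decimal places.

The effective depreciation rate is n + g + δ = 0.03 + 0.025 + 0.088 = 0.143.
Golden rule sets MPK = n+g+δ: 0.35·k^(0.35−1) = 0.143, so k_gold = (0.35/0.143)^(1/0.65) ≈ 3.9632.
Output: y_gold = k_gold^0.35 = 3.9632^0.35 ≈ 1.6193.

y_gold ≈ 1.62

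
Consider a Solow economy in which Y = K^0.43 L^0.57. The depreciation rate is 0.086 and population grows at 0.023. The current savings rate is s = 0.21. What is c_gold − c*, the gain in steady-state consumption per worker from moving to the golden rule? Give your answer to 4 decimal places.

Break-even investment rate: n + δ = 0.023 + 0.086 = 0.109.
Current steady state (s = 0.21): k* = (0.21/0.109)^(1/0.57) ≈ 3.1596, y* = 3.1596^0.43 ≈ 1.6400, c* = (1−0.21)·1.6400 ≈ 1.2956.
At the golden rule the marginal product of capital equals n+δ: 0.43·k^(0.43−1) = 0.109. Solving, k_gold = (0.43/0.109)^(1/0.57) ≈ 11.1093.
y_gold = 11.1093^0.43 ≈ 2.8161, c_gold = y_gold − 0.109·k_gold ≈ 1.6052.
Gain: Δc = 1.6052 − 1.2956 ≈ 0.3096.

Δc ≈ 0.3096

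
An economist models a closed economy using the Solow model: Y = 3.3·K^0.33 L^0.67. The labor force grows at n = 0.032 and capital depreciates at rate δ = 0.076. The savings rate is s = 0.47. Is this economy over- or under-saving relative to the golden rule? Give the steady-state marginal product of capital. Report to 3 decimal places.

Break-even investment rate: n + δ = 0.032 + 0.076 = 0.108.
Steady-state k*: s·A·k^0.33 = 0.108·k gives k* = (0.47·3.3/0.108)^(1/0.67) ≈ 53.3515.
MPK = 0.33·3.3·53.3515^(-0.67) ≈ 0.0758.
MPK < n+δ = 0.108, so the economy is dynamically inefficient (over-saving).

over-saving; MPK ≈ 0.076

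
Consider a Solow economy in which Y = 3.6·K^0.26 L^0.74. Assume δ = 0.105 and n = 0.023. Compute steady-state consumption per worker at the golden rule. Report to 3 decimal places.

Break-even investment rate: n + δ = 0.023 + 0.105 = 0.128.
At the golden rule the marginal product of capital equals n+δ: 0.26·3.6·k^(0.26−1) = 0.128. Solving, k_gold = (0.26·3.6/0.128)^(1/0.74) ≈ 14.7115.
y_gold = 3.6·14.7115^0.26 ≈ 7.2426.
c_gold = y_gold − (n+δ)·k_gold = 7.2426 − 0.128·14.7115 ≈ 5.3595.

c_gold ≈ 5.360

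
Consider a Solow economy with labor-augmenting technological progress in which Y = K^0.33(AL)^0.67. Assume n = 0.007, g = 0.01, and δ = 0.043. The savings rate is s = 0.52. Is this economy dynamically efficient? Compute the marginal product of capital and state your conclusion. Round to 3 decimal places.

Break-even investment rate: n + g + δ = 0.007 + 0.01 + 0.043 = 0.06.
Steady-state k*: s·k^0.33 = 0.06·k gives k* = (0.52/0.06)^(1/0.67) ≈ 25.1061.
MPK = 0.33·25.1061^(-0.67) ≈ 0.0381.
MPK < n+g+δ = 0.06, so the economy is dynamically inefficient (over-saving).

dynamically inefficient; MPK ≈ 0.038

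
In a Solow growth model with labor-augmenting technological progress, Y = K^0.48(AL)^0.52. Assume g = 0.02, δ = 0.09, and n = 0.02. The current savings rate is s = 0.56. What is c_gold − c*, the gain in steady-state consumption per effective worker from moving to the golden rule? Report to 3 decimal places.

Δc ≈ 0.042

Break-even investment rate: n + g + δ = 0.02 + 0.02 + 0.09 = 0.13.
Current steady state (s = 0.56): k* = (0.56/0.13)^(1/0.52) ≈ 16.5845, y* = 16.5845^0.48 ≈ 3.8500, c* = (1−0.56)·3.8500 ≈ 1.6940.
At the golden rule the marginal product of capital equals n+g+δ: 0.48·k^(0.48−1) = 0.13. Solving, k_gold = (0.48/0.13)^(1/0.52) ≈ 12.3298.
y_gold = 12.3298^0.48 ≈ 3.3393, c_gold = y_gold − 0.13·k_gold ≈ 1.7365.
Gain: Δc = 1.7365 − 1.6940 ≈ 0.0425.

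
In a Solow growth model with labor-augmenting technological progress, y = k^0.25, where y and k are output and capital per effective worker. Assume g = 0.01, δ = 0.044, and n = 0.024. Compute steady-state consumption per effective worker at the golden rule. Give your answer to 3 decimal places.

Capital per effective worker breaks even when investment replaces (n + g + δ)·k; here n + g + δ = 0.078.
Setting f'(k) = n+g+δ gives 0.25·k^(0.25−1) = 0.078, hence k_gold = (0.25/0.078)^(1/0.75) ≈ 4.7256.
y_gold = 4.7256^0.25 ≈ 1.4744.
c_gold = y_gold − (n+g+δ)·k_gold = 1.4744 − 0.078·4.7256 ≈ 1.1058.

c_gold ≈ 1.106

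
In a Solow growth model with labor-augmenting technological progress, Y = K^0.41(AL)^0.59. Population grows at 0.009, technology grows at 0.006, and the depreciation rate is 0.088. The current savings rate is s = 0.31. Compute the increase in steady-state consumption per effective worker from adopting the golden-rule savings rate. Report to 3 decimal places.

Break-even investment rate: n + g + δ = 0.009 + 0.006 + 0.088 = 0.103.
Current steady state (s = 0.31): k* = (0.31/0.103)^(1/0.59) ≈ 6.4723, y* = 6.4723^0.41 ≈ 2.1505, c* = (1−0.31)·2.1505 ≈ 1.4838.
At the golden rule the marginal product of capital equals n+g+δ: 0.41·k^(0.41−1) = 0.103. Solving, k_gold = (0.41/0.103)^(1/0.59) ≈ 10.3958.
y_gold = 10.3958^0.41 ≈ 2.6116, c_gold = y_gold − 0.103·k_gold ≈ 1.5409.
Gain: Δc = 1.5409 − 1.4838 ≈ 0.0570.

Δc ≈ 0.057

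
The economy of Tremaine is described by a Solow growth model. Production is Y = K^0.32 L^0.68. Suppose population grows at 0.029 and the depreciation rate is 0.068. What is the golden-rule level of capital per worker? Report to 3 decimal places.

k_gold ≈ 5.785

The effective depreciation rate is n + δ = 0.029 + 0.068 = 0.097.
Maximizing c = f(k) − (n+δ)·k gives f'(k) = n+δ, i.e. 0.32·k^(0.32−1) = 0.097, so k_gold = (0.32/0.097)^(1/0.68) ≈ 5.7852.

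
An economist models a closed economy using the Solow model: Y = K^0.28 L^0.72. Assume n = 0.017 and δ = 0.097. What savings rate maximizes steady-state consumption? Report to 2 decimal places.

s_gold = 0.28

Capital per worker breaks even when investment replaces (n + δ)·k; here n + δ = 0.114.
At the golden rule MPK = n+δ, and in any Cobb-Douglas steady state s = (n+δ)·k/y = MPK·k/y = capital's share 0.28.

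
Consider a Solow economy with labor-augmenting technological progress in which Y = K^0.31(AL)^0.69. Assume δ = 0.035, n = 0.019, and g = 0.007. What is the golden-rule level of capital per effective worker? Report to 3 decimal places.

Capital per effective worker breaks even when investment replaces (n + g + δ)·k; here n + g + δ = 0.061.
Golden rule sets MPK = n+g+δ: 0.31·k^(0.31−1) = 0.061, so k_gold = (0.31/0.061)^(1/0.69) ≈ 10.5496.

k_gold ≈ 10.550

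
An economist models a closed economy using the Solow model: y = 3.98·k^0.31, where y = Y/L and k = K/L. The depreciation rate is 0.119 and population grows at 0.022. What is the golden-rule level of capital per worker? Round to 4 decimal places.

k_gold ≈ 23.1875

The effective depreciation rate is n + δ = 0.022 + 0.119 = 0.141.
Setting f'(k) = n+δ gives 0.31·3.98·k^(0.31−1) = 0.141, hence k_gold = (0.31·3.98/0.141)^(1/0.69) ≈ 23.1875.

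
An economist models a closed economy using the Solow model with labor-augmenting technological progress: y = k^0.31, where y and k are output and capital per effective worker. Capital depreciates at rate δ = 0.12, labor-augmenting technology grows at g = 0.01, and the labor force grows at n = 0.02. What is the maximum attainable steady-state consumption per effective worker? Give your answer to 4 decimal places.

c_gold ≈ 0.9561

The effective depreciation rate is n + g + δ = 0.02 + 0.01 + 0.12 = 0.15.
Setting f'(k) = n+g+δ gives 0.31·k^(0.31−1) = 0.15, hence k_gold = (0.31/0.15)^(1/0.69) ≈ 2.8636.
y_gold = 2.8636^0.31 ≈ 1.3856.
c_gold = y_gold − (n+g+δ)·k_gold = 1.3856 − 0.15·2.8636 ≈ 0.9561.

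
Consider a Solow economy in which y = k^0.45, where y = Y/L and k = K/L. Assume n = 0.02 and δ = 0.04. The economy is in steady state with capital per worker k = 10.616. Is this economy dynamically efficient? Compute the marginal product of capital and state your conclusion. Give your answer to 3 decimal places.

dynamically efficient; MPK ≈ 0.123

Break-even investment rate: n + δ = 0.02 + 0.04 = 0.06.
MPK = 0.45·k^(0.45−1) = 0.45·10.616^(-0.55) ≈ 0.1227.
MPK > 0.06, so the economy is dynamically efficient (under-saving).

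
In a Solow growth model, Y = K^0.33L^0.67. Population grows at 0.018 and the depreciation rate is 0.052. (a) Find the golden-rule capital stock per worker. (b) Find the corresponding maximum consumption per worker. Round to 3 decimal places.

(a) k_gold ≈ 10.118; (b) c_gold ≈ 1.438

Break-even investment rate: n + δ = 0.018 + 0.052 = 0.07.
At the golden rule the marginal product of capital equals n+δ: 0.33·k^(0.33−1) = 0.07. Solving, k_gold = (0.33/0.07)^(1/0.67) ≈ 10.1181.
y_gold = 10.1181^0.33 ≈ 2.1463; c_gold = y_gold − 0.07·k_gold ≈ 1.4380.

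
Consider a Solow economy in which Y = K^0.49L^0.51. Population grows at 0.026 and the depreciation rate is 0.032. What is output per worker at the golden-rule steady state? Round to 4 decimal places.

Break-even investment rate: n + δ = 0.026 + 0.032 = 0.058.
Setting f'(k) = n+δ gives 0.49·k^(0.49−1) = 0.058, hence k_gold = (0.49/0.058)^(1/0.51) ≈ 65.6436.
Output: y_gold = k_gold^0.49 = 65.6436^0.49 ≈ 7.7701.

y_gold ≈ 7.7701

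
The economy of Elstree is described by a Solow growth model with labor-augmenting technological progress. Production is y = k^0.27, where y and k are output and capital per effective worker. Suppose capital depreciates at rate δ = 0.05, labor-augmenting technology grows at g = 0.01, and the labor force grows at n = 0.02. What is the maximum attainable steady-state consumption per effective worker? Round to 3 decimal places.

n + g + δ = 0.02 + 0.01 + 0.05 = 0.08.
Maximizing c = f(k) − (n+g+δ)·k gives f'(k) = n+g+δ, i.e. 0.27·k^(0.27−1) = 0.08, so k_gold = (0.27/0.08)^(1/0.73) ≈ 5.2925.
y_gold = 5.2925^0.27 ≈ 1.5682.
c_gold = y_gold − (n+g+δ)·k_gold = 1.5682 − 0.08·5.2925 ≈ 1.1448.

c_gold ≈ 1.145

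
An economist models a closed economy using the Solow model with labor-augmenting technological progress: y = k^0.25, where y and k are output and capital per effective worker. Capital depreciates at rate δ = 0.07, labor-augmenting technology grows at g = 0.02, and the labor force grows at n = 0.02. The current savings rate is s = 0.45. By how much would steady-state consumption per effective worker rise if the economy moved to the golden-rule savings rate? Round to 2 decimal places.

n + g + δ = 0.02 + 0.02 + 0.07 = 0.11.
Current steady state (s = 0.45): k* = (0.45/0.11)^(1/0.75) ≈ 6.5427, y* = 6.5427^0.25 ≈ 1.5993, c* = (1−0.45)·1.5993 ≈ 0.8796.
Maximizing c = f(k) − (n+g+δ)·k gives f'(k) = n+g+δ, i.e. 0.25·k^(0.25−1) = 0.11, so k_gold = (0.25/0.11)^(1/0.75) ≈ 2.9881.
y_gold = 2.9881^0.25 ≈ 1.3148, c_gold = y_gold − 0.11·k_gold ≈ 0.9861.
Gain: Δc = 0.9861 − 0.8796 ≈ 0.1064.

Δc ≈ 0.11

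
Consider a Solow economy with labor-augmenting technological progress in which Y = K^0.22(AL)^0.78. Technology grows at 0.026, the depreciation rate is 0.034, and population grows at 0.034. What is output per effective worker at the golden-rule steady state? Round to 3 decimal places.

y_gold ≈ 1.271

Break-even investment rate: n + g + δ = 0.034 + 0.026 + 0.034 = 0.094.
Golden rule sets MPK = n+g+δ: 0.22·k^(0.22−1) = 0.094, so k_gold = (0.22/0.094)^(1/0.78) ≈ 2.9748.
Output: y_gold = k_gold^0.22 = 2.9748^0.22 ≈ 1.2710.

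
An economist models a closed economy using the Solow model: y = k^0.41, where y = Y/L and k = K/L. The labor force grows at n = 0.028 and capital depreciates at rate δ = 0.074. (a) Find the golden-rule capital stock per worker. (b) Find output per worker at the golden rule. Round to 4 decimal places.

The effective depreciation rate is n + δ = 0.028 + 0.074 = 0.102.
Golden rule sets MPK = n+δ: 0.41·k^(0.41−1) = 0.102, so k_gold = (0.41/0.102)^(1/0.59) ≈ 10.5692.
y_gold = 10.5692^0.41 ≈ 2.6294.

(a) k_gold ≈ 10.5692; (b) y_gold ≈ 2.6294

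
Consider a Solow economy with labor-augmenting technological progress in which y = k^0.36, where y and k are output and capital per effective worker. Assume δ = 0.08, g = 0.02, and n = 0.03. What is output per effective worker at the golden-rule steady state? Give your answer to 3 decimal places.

Break-even investment rate: n + g + δ = 0.03 + 0.02 + 0.08 = 0.13.
At the golden rule the marginal product of capital equals n+g+δ: 0.36·k^(0.36−1) = 0.13. Solving, k_gold = (0.36/0.13)^(1/0.64) ≈ 4.9112.
Output: y_gold = k_gold^0.36 = 4.9112^0.36 ≈ 1.7735.

y_gold ≈ 1.773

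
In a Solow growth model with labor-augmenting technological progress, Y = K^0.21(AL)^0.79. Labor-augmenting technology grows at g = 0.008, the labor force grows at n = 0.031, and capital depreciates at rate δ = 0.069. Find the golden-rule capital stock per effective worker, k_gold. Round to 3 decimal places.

Capital per effective worker breaks even when investment replaces (n + g + δ)·k; here n + g + δ = 0.108.
At the golden rule the marginal product of capital equals n+g+δ: 0.21·k^(0.21−1) = 0.108. Solving, k_gold = (0.21/0.108)^(1/0.79) ≈ 2.3204.

k_gold ≈ 2.320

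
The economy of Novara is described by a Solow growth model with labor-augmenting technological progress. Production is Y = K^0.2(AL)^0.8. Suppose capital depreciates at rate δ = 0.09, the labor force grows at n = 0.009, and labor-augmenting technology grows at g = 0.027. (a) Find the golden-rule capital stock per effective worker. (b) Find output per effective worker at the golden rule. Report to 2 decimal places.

(a) k_gold ≈ 1.78; (b) y_gold ≈ 1.12

Capital per effective worker breaks even when investment replaces (n + g + δ)·k; here n + g + δ = 0.126.
Maximizing c = f(k) − (n+g+δ)·k gives f'(k) = n+g+δ, i.e. 0.2·k^(0.2−1) = 0.126, so k_gold = (0.2/0.126)^(1/0.8) ≈ 1.7817.
y_gold = 1.7817^0.2 ≈ 1.1224.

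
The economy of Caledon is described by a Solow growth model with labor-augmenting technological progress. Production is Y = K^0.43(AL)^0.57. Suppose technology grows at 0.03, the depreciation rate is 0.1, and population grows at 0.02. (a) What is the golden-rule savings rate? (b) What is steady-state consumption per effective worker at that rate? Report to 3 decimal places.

(a) s_gold = 0.430; (b) c_gold ≈ 1.262

Capital per effective worker breaks even when investment replaces (n + g + δ)·k; here n + g + δ = 0.15.
For Cobb-Douglas, s_gold equals capital's share: s_gold = 0.43.
Setting f'(k) = n+g+δ gives 0.43·k^(0.43−1) = 0.15, hence k_gold = (0.43/0.15)^(1/0.57) ≈ 6.3448.
y_gold = 6.3448^0.43 ≈ 2.2133; c_gold = (1−0.43)·y_gold ≈ 1.2616.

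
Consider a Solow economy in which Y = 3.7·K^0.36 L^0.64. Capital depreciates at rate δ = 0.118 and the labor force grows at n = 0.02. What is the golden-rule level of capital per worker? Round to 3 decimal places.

k_gold ≈ 34.552

Capital per worker breaks even when investment replaces (n + δ)·k; here n + δ = 0.138.
At the golden rule the marginal product of capital equals n+δ: 0.36·3.7·k^(0.36−1) = 0.138. Solving, k_gold = (0.36·3.7/0.138)^(1/0.64) ≈ 34.5523.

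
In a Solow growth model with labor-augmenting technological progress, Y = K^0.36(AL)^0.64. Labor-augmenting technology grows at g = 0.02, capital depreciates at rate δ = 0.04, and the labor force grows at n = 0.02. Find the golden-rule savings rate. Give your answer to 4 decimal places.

s_gold = 0.3600

Break-even investment rate: n + g + δ = 0.02 + 0.02 + 0.04 = 0.08.
At the golden rule MPK = n+g+δ, and in any Cobb-Douglas steady state s = (n+g+δ)·k/y = MPK·k/y = capital's share 0.36.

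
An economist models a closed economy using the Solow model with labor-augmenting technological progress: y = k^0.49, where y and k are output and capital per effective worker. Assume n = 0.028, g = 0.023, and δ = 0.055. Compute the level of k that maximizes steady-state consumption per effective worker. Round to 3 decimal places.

Capital per effective worker breaks even when investment replaces (n + g + δ)·k; here n + g + δ = 0.106.
At the golden rule the marginal product of capital equals n+g+δ: 0.49·k^(0.49−1) = 0.106. Solving, k_gold = (0.49/0.106)^(1/0.51) ≈ 20.1236.

k_gold ≈ 20.124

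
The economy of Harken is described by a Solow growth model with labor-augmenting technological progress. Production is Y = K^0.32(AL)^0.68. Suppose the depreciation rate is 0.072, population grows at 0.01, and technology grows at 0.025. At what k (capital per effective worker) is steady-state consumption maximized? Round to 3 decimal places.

Capital per effective worker breaks even when investment replaces (n + g + δ)·k; here n + g + δ = 0.107.
At the golden rule the marginal product of capital equals n+g+δ: 0.32·k^(0.32−1) = 0.107. Solving, k_gold = (0.32/0.107)^(1/0.68) ≈ 5.0079.

k_gold ≈ 5.008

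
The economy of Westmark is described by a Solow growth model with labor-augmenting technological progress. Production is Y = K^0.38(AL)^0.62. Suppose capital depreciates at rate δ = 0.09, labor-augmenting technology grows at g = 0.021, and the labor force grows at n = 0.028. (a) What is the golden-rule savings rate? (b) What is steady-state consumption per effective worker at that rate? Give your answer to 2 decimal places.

Break-even investment rate: n + g + δ = 0.028 + 0.021 + 0.09 = 0.139.
For Cobb-Douglas, s_gold equals capital's share: s_gold = 0.38.
At the golden rule the marginal product of capital equals n+g+δ: 0.38·k^(0.38−1) = 0.139. Solving, k_gold = (0.38/0.139)^(1/0.62) ≈ 5.0637.
y_gold = 5.0637^0.38 ≈ 1.8522; c_gold = (1−0.38)·y_gold ≈ 1.1484.

(a) s_gold = 0.38; (b) c_gold ≈ 1.15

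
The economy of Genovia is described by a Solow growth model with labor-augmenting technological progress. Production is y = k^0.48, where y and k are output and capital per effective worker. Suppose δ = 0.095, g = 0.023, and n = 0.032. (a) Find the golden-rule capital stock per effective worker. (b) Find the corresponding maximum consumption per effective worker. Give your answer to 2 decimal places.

Capital per effective worker breaks even when investment replaces (n + g + δ)·k; here n + g + δ = 0.15.
Maximizing c = f(k) − (n+g+δ)·k gives f'(k) = n+g+δ, i.e. 0.48·k^(0.48−1) = 0.15, so k_gold = (0.48/0.15)^(1/0.52) ≈ 9.3636.
y_gold = 9.3636^0.48 ≈ 2.9261; c_gold = y_gold − 0.15·k_gold ≈ 1.5216.

(a) k_gold ≈ 9.36; (b) c_gold ≈ 1.52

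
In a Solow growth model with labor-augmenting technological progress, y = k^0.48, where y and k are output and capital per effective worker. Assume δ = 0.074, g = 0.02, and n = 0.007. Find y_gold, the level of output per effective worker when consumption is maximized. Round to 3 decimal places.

Break-even investment rate: n + g + δ = 0.007 + 0.02 + 0.074 = 0.101.
At the golden rule the marginal product of capital equals n+g+δ: 0.48·k^(0.48−1) = 0.101. Solving, k_gold = (0.48/0.101)^(1/0.52) ≈ 20.0341.
Output: y_gold = k_gold^0.48 = 20.0341^0.48 ≈ 4.2155.

y_gold ≈ 4.216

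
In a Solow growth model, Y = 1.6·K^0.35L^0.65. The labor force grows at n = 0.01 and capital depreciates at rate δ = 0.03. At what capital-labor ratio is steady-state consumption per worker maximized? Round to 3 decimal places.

k_gold ≈ 57.979

Capital per worker breaks even when investment replaces (n + δ)·k; here n + δ = 0.04.
Maximizing c = f(k) − (n+δ)·k gives f'(k) = n+δ, i.e. 0.35·1.6·k^(0.35−1) = 0.04, so k_gold = (0.35·1.6/0.04)^(1/0.65) ≈ 57.9794.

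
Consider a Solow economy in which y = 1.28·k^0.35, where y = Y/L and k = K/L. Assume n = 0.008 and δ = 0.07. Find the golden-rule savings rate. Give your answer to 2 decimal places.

Break-even investment rate: n + δ = 0.008 + 0.07 = 0.078.
At the golden rule MPK = n+δ, and in any Cobb-Douglas steady state s = (n+δ)·k/y = MPK·k/y = capital's share 0.35.

s_gold = 0.35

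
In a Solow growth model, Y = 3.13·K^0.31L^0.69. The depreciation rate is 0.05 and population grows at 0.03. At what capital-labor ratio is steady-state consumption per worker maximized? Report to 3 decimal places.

k_gold ≈ 37.218

The effective depreciation rate is n + δ = 0.03 + 0.05 = 0.08.
Setting f'(k) = n+δ gives 0.31·3.13·k^(0.31−1) = 0.08, hence k_gold = (0.31·3.13/0.08)^(1/0.69) ≈ 37.2176.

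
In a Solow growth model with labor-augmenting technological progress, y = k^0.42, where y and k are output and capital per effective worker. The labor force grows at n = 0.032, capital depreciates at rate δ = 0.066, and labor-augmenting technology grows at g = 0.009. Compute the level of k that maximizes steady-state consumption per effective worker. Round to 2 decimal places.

k_gold ≈ 10.57

n + g + δ = 0.032 + 0.009 + 0.066 = 0.107.
At the golden rule the marginal product of capital equals n+g+δ: 0.42·k^(0.42−1) = 0.107. Solving, k_gold = (0.42/0.107)^(1/0.58) ≈ 10.5659.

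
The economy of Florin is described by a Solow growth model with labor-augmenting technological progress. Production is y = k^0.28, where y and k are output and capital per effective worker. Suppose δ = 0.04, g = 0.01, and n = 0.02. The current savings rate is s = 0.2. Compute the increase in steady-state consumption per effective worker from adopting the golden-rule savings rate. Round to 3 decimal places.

Δc ≈ 0.031

The effective depreciation rate is n + g + δ = 0.02 + 0.01 + 0.04 = 0.07.
Current steady state (s = 0.2): k* = (0.2/0.07)^(1/0.72) ≈ 4.2977, y* = 4.2977^0.28 ≈ 1.5042, c* = (1−0.2)·1.5042 ≈ 1.2034.
Setting f'(k) = n+g+δ gives 0.28·k^(0.28−1) = 0.07, hence k_gold = (0.28/0.07)^(1/0.72) ≈ 6.8580.
y_gold = 6.8580^0.28 ≈ 1.7145, c_gold = y_gold − 0.07·k_gold ≈ 1.2344.
Gain: Δc = 1.2344 − 1.2034 ≈ 0.0311.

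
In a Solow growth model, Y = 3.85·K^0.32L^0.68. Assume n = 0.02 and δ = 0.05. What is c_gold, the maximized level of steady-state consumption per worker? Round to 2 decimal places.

Capital per worker breaks even when investment replaces (n + δ)·k; here n + δ = 0.07.
At the golden rule the marginal product of capital equals n+δ: 0.32·3.85·k^(0.32−1) = 0.07. Solving, k_gold = (0.32·3.85/0.07)^(1/0.68) ≈ 67.8635.
y_gold = 3.85·67.8635^0.32 ≈ 14.8451.
c_gold = y_gold − (n+δ)·k_gold = 14.8451 − 0.07·67.8635 ≈ 10.0947.

c_gold ≈ 10.09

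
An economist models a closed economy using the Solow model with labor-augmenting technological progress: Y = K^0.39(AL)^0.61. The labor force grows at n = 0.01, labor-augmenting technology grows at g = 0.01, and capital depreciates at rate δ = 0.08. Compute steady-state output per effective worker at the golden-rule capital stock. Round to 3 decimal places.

Capital per effective worker breaks even when investment replaces (n + g + δ)·k; here n + g + δ = 0.1.
Maximizing c = f(k) − (n+g+δ)·k gives f'(k) = n+g+δ, i.e. 0.39·k^(0.39−1) = 0.1, so k_gold = (0.39/0.1)^(1/0.61) ≈ 9.3102.
Output: y_gold = k_gold^0.39 = 9.3102^0.39 ≈ 2.3872.

y_gold ≈ 2.387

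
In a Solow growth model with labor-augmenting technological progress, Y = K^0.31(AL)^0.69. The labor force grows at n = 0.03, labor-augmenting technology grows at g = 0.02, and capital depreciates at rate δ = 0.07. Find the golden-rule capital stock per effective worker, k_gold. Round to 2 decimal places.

k_gold ≈ 3.96

The effective depreciation rate is n + g + δ = 0.03 + 0.02 + 0.07 = 0.12.
Golden rule sets MPK = n+g+δ: 0.31·k^(0.31−1) = 0.12, so k_gold = (0.31/0.12)^(1/0.69) ≈ 3.9570.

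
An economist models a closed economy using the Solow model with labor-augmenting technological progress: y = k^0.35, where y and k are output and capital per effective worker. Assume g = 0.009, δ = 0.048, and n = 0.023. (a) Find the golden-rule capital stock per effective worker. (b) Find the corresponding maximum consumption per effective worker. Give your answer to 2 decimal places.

Break-even investment rate: n + g + δ = 0.023 + 0.009 + 0.048 = 0.08.
Maximizing c = f(k) − (n+g+δ)·k gives f'(k) = n+g+δ, i.e. 0.35·k^(0.35−1) = 0.08, so k_gold = (0.35/0.08)^(1/0.65) ≈ 9.6855.
y_gold = 9.6855^0.35 ≈ 2.2138; c_gold = y_gold − 0.08·k_gold ≈ 1.4390.

(a) k_gold ≈ 9.69; (b) c_gold ≈ 1.44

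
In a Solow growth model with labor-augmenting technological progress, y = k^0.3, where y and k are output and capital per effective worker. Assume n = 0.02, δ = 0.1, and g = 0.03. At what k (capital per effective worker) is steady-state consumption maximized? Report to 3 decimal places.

Capital per effective worker breaks even when investment replaces (n + g + δ)·k; here n + g + δ = 0.15.
Golden rule sets MPK = n+g+δ: 0.3·k^(0.3−1) = 0.15, so k_gold = (0.3/0.15)^(1/0.7) ≈ 2.6918.

k_gold ≈ 2.692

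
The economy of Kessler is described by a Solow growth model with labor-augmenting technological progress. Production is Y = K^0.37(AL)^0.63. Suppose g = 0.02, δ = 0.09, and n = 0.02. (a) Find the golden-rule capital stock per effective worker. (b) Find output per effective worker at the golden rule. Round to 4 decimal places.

(a) k_gold ≈ 5.2607; (b) y_gold ≈ 1.8484

The effective depreciation rate is n + g + δ = 0.02 + 0.02 + 0.09 = 0.13.
Maximizing c = f(k) − (n+g+δ)·k gives f'(k) = n+g+δ, i.e. 0.37·k^(0.37−1) = 0.13, so k_gold = (0.37/0.13)^(1/0.63) ≈ 5.2607.
y_gold = 5.2607^0.37 ≈ 1.8484.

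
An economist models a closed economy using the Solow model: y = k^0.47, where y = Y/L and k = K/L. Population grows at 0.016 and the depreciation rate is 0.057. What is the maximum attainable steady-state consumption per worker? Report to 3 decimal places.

Break-even investment rate: n + δ = 0.016 + 0.057 = 0.073.
Maximizing c = f(k) − (n+δ)·k gives f'(k) = n+δ, i.e. 0.47·k^(0.47−1) = 0.073, so k_gold = (0.47/0.073)^(1/0.53) ≈ 33.5730.
y_gold = 33.5730^0.47 ≈ 5.2145.
c_gold = y_gold − (n+δ)·k_gold = 5.2145 − 0.073·33.5730 ≈ 2.7637.

c_gold ≈ 2.764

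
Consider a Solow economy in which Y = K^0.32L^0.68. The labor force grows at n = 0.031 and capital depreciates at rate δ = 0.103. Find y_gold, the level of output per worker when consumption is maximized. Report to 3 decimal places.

y_gold ≈ 1.506

The effective depreciation rate is n + δ = 0.031 + 0.103 = 0.134.
Setting f'(k) = n+δ gives 0.32·k^(0.32−1) = 0.134, hence k_gold = (0.32/0.134)^(1/0.68) ≈ 3.5971.
Output: y_gold = k_gold^0.32 = 3.5971^0.32 ≈ 1.5063.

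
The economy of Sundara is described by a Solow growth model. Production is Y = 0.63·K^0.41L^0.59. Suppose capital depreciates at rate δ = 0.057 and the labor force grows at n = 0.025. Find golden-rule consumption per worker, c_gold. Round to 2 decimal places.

c_gold ≈ 0.83

The effective depreciation rate is n + δ = 0.025 + 0.057 = 0.082.
Setting f'(k) = n+δ gives 0.41·0.63·k^(0.41−1) = 0.082, hence k_gold = (0.41·0.63/0.082)^(1/0.59) ≈ 6.9919.
y_gold = 0.63·6.9919^0.41 ≈ 1.3984.
c_gold = y_gold − (n+δ)·k_gold = 1.3984 − 0.082·6.9919 ≈ 0.8250.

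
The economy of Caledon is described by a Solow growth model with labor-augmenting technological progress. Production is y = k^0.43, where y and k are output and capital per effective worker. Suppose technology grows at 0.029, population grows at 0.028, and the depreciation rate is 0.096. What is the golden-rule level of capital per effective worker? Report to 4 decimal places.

Capital per effective worker breaks even when investment replaces (n + g + δ)·k; here n + g + δ = 0.153.
Golden rule sets MPK = n+g+δ: 0.43·k^(0.43−1) = 0.153, so k_gold = (0.43/0.153)^(1/0.57) ≈ 6.1281.

k_gold ≈ 6.1281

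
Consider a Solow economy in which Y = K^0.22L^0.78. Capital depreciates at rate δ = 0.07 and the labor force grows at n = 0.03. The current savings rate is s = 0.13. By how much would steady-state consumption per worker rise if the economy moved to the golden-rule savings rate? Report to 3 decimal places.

Δc ≈ 0.037

Capital per worker breaks even when investment replaces (n + δ)·k; here n + δ = 0.1.
Current steady state (s = 0.13): k* = (0.13/0.1)^(1/0.78) ≈ 1.3998, y* = 1.3998^0.22 ≈ 1.0768, c* = (1−0.13)·1.0768 ≈ 0.9368.
Golden rule sets MPK = n+δ: 0.22·k^(0.22−1) = 0.1, so k_gold = (0.22/0.1)^(1/0.78) ≈ 2.7479.
y_gold = 2.7479^0.22 ≈ 1.2491, c_gold = y_gold − 0.1·k_gold ≈ 0.9743.
Gain: Δc = 0.9743 − 0.9368 ≈ 0.0374.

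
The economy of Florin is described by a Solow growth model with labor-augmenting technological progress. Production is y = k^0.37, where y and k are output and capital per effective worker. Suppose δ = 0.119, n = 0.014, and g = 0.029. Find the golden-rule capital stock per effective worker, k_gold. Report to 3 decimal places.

k_gold ≈ 3.710

n + g + δ = 0.014 + 0.029 + 0.119 = 0.162.
At the golden rule the marginal product of capital equals n+g+δ: 0.37·k^(0.37−1) = 0.162. Solving, k_gold = (0.37/0.162)^(1/0.63) ≈ 3.7097.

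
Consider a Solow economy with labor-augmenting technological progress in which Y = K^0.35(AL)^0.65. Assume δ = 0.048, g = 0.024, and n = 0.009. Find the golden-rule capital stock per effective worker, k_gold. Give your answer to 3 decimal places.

k_gold ≈ 9.502

n + g + δ = 0.009 + 0.024 + 0.048 = 0.081.
Setting f'(k) = n+g+δ gives 0.35·k^(0.35−1) = 0.081, hence k_gold = (0.35/0.081)^(1/0.65) ≈ 9.5021.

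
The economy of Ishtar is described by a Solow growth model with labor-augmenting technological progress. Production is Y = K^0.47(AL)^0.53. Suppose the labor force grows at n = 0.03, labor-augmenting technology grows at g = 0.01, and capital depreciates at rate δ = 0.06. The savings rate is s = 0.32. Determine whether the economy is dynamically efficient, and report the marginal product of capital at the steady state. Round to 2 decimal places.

Break-even investment rate: n + g + δ = 0.03 + 0.01 + 0.06 = 0.1.
Steady-state k*: s·k^0.47 = 0.1·k gives k* = (0.32/0.1)^(1/0.53) ≈ 8.9766.
MPK = 0.47·8.9766^(-0.53) ≈ 0.1469.
MPK > n+g+δ = 0.1, so the economy is dynamically efficient (under-saving).

dynamically efficient; MPK ≈ 0.15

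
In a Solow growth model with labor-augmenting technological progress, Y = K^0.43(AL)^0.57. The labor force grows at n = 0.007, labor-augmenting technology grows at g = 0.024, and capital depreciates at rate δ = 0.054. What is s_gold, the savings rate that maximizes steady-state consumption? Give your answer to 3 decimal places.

Capital per effective worker breaks even when investment replaces (n + g + δ)·k; here n + g + δ = 0.085.
At the golden rule MPK = n+g+δ, and in any Cobb-Douglas steady state s = (n+g+δ)·k/y = MPK·k/y = capital's share 0.43.

s_gold = 0.430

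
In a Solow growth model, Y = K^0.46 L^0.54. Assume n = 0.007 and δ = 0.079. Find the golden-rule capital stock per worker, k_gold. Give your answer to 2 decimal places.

k_gold ≈ 22.32

The effective depreciation rate is n + δ = 0.007 + 0.079 = 0.086.
Golden rule sets MPK = n+δ: 0.46·k^(0.46−1) = 0.086, so k_gold = (0.46/0.086)^(1/0.54) ≈ 22.3166.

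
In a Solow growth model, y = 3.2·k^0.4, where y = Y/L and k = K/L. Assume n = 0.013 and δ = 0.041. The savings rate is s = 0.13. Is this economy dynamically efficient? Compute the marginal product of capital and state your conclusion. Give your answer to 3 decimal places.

dynamically efficient; MPK ≈ 0.166

n + δ = 0.013 + 0.041 = 0.054.
Steady-state k*: s·A·k^0.4 = 0.054·k gives k* = (0.13·3.2/0.054)^(1/0.6) ≈ 30.0492.
MPK = 0.4·3.2·30.0492^(-0.6) ≈ 0.1662.
MPK > n+δ = 0.054, so the economy is dynamically efficient (under-saving).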